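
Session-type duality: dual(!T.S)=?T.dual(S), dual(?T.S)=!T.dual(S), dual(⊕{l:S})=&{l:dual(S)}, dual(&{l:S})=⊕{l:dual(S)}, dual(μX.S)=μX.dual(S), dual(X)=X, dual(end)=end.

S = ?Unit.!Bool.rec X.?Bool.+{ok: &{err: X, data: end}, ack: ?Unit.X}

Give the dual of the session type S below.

!Unit.?Bool.rec X.!Bool.&{ok: +{err: X, data: end}, ack: !Unit.X}

?Unit → !Unit
  !Bool → ?Bool
    rec X → rec X  (μ self-dual)
      ?Bool → !Bool
        +{ok,ack} → &{ok,ack}  (⊕→&)
          • ok:
            &{err,data} → +{err,data}  (external→internal)
              • err:
                dual(X) = X
              • data:
                dual(end) = end
          • ack:
            ?Unit → !Unit
              dual(X) = X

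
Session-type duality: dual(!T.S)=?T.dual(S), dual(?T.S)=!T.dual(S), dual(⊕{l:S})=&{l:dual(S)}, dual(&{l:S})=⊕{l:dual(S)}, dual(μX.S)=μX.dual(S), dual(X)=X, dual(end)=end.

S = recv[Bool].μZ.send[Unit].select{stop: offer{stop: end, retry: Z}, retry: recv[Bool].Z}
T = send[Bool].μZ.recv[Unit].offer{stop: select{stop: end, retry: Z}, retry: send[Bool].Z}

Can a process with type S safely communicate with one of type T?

YES

recv[Bool] vs send[Bool]  match
  μZ vs μZ  match (μ self-dual)
    send[Unit] vs recv[Unit]  match
      select{stop,retry} vs offer{stop,retry}  match labels match
        [stop]
          offer{stop,retry} vs select{stop,retry}  match labels match
            [stop]
              end vs end  match
            [retry]
              Z vs Z  match
        [retry]
          recv[Bool] vs send[Bool]  match
            Z vs Z  match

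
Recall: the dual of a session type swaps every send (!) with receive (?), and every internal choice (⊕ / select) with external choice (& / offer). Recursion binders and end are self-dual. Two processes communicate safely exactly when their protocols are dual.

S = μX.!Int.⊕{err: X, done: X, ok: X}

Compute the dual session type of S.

μX → μX  (binder kept)
  !Int → ?Int
    ⊕{err,done,ok} → &{err,done,ok}  (internal→external)
      • err:
        X self-dual
      • done:
        X self-dual
      • ok:
        X self-dual

μX.?Int.&{err: X, done: X, ok: X}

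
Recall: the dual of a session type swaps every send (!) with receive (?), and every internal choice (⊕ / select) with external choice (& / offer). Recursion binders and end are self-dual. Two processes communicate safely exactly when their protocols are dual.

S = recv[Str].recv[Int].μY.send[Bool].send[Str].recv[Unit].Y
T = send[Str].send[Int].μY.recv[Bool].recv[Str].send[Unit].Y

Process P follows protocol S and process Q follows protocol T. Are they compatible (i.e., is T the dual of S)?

recv[Str] | send[Str]  ok
  recv[Int] | send[Int]  ok
    μY | μY  ok (binder kept)
      send[Bool] | recv[Bool]  ok
        send[Str] | recv[Str]  ok
          recv[Unit] | send[Unit]  ok
            Y | Y  ok

YES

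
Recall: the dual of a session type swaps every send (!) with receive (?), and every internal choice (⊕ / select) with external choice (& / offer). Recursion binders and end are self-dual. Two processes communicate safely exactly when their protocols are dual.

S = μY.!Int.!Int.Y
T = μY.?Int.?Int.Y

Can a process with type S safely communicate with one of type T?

YES

μY | μY  match (rec unchanged)
  !Int | ?Int  match
    !Int | ?Int  match
      Y | Y  match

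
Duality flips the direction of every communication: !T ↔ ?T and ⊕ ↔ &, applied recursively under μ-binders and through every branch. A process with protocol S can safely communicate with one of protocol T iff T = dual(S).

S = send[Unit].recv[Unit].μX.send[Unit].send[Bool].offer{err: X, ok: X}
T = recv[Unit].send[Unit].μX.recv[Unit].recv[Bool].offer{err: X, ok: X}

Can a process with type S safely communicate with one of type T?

NO

send[Unit] vs recv[Unit]  ok
  recv[Unit] vs send[Unit]  ok
    μX vs μX  ok (μ self-dual)
      send[Unit] vs recv[Unit]  ok
        send[Bool] vs recv[Bool]  ok
          offer{err,ok} vs offer{err,ok}  ✗ choice polarity not flipped — not dual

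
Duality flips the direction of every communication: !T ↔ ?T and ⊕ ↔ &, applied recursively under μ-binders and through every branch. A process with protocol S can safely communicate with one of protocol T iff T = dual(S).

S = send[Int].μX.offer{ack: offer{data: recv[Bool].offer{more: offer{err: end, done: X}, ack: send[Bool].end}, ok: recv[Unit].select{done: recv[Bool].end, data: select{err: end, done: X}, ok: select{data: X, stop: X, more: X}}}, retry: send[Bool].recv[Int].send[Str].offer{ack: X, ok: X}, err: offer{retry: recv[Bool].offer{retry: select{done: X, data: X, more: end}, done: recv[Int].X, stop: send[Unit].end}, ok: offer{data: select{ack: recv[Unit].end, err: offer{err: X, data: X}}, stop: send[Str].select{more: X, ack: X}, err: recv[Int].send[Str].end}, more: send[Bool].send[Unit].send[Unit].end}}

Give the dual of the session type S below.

send[Int] ↦ recv[Int]
  μX ↦ μX  (binder kept)
    offer{ack,retry,err} ↦ select{ack,retry,err}  (external→internal)
      [ack]
        offer{data,ok} ↦ select{data,ok}  (external→internal)
          [data]
            recv[Bool] ↦ send[Bool]
              offer{more,ack} ↦ select{more,ack}  (external→internal)
                [more]
                  offer{err,done} ↦ select{err,done}  (external→internal)
                    [err]
                      dual(end) = end
                    [done]
                      dual(X) = X
                [ack]
                  send[Bool] ↦ recv[Bool]
                    dual(end) = end
          [ok]
            recv[Unit] ↦ send[Unit]
              select{done,data,ok} ↦ offer{done,data,ok}  (select→offer)
                [done]
                  recv[Bool] ↦ send[Bool]
                    dual(end) = end
                [data]
                  select{err,done} ↦ offer{err,done}  (select→offer)
                    [err]
                      dual(end) = end
                    [done]
                      dual(X) = X
                [ok]
                  select{data,stop,more} ↦ offer{data,stop,more}  (select→offer)
                    [data]
                      dual(X) = X
                    [stop]
                      dual(X) = X
                    [more]
                      dual(X) = X
      [retry]
        send[Bool] ↦ recv[Bool]
          recv[Int] ↦ send[Int]
            send[Str] ↦ recv[Str]
              offer{ack,ok} ↦ select{ack,ok}  (external→internal)
                [ack]
                  dual(X) = X
                [ok]
                  dual(X) = X
      [err]
        offer{retry,ok,more} ↦ select{retry,ok,more}  (external→internal)
          [retry]
            recv[Bool] ↦ send[Bool]
              offer{retry,done,stop} ↦ select{retry,done,stop}  (external→internal)
                [retry]
                  select{done,data,more} ↦ offer{done,data,more}  (select→offer)
                    [done]
                      dual(X) = X
                    [data]
                      dual(X) = X
                    [more]
                      dual(end) = end
                [done]
                  recv[Int] ↦ send[Int]
                    dual(X) = X
                [stop]
                  send[Unit] ↦ recv[Unit]
                    dual(end) = end
          [ok]
            offer{data,stop,err} ↦ select{data,stop,err}  (external→internal)
              [data]
                select{ack,err} ↦ offer{ack,err}  (select→offer)
                  [ack]
                    recv[Unit] ↦ send[Unit]
                      dual(end) = end
                  [err]
                    offer{err,data} ↦ select{err,data}  (external→internal)
                      [err]
                        dual(X) = X
                      [data]
                        dual(X) = X
              [stop]
                send[Str] ↦ recv[Str]
                  select{more,ack} ↦ offer{more,ack}  (select→offer)
                    [more]
                      dual(X) = X
                    [ack]
                      dual(X) = X
              [err]
                recv[Int] ↦ send[Int]
                  send[Str] ↦ recv[Str]
                    dual(end) = end
          [more]
            send[Bool] ↦ recv[Bool]
              send[Unit] ↦ recv[Unit]
                send[Unit] ↦ recv[Unit]
                  dual(end) = end

recv[Int].μX.select{ack: select{data: send[Bool].select{more: select{err: end, done: X}, ack: recv[Bool].end}, ok: send[Unit].offer{done: send[Bool].end, data: offer{err: end, done: X}, ok: offer{data: X, stop: X, more: X}}}, retry: recv[Bool].send[Int].recv[Str].select{ack: X, ok: X}, err: select{retry: send[Bool].select{retry: offer{done: X, data: X, more: end}, done: send[Int].X, stop: recv[Unit].end}, ok: select{data: offer{ack: send[Unit].end, err: select{err: X, data: X}}, stop: recv[Str].offer{more: X, ack: X}, err: send[Int].recv[Str].end}, more: recv[Bool].recv[Unit].recv[Unit].end}}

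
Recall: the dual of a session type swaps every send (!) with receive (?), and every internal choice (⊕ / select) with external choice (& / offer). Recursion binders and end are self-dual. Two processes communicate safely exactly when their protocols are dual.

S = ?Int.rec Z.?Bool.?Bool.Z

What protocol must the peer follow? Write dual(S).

?Int ↦ !Int
  rec Z ↦ rec Z  (μ self-dual)
    ?Bool ↦ !Bool
      ?Bool ↦ !Bool
        dual(Z) = Z

!Int.rec Z.!Bool.!Bool.Z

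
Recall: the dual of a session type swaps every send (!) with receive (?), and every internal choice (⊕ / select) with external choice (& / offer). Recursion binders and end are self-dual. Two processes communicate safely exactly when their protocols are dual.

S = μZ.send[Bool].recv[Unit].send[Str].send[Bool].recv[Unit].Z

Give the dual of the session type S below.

μZ ↦ μZ  (μ self-dual)
  send[Bool] ↦ recv[Bool]
    recv[Unit] ↦ send[Unit]
      send[Str] ↦ recv[Str]
        send[Bool] ↦ recv[Bool]
          recv[Unit] ↦ send[Unit]
            Z ↦ Z

μZ.recv[Bool].send[Unit].recv[Str].recv[Bool].send[Unit].Z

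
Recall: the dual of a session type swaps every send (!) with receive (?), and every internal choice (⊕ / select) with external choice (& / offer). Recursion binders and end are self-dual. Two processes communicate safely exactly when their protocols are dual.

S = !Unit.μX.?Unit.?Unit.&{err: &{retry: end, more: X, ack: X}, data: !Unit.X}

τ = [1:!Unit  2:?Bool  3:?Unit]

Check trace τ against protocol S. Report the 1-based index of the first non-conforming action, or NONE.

2

[1] !Unit  match  cont: μX.…
[2] got ?Bool, protocol expects ?Unit  ✗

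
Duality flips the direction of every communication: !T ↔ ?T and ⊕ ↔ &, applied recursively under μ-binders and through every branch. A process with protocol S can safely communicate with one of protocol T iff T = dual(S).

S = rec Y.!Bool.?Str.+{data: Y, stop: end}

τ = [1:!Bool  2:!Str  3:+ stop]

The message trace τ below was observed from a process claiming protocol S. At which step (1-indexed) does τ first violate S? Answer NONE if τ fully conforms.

@1 !Bool  ✓  residual = ?Str.+{data: rec Y.…, stop: end}
@2 got !Str, protocol expects ?Str  ✗

2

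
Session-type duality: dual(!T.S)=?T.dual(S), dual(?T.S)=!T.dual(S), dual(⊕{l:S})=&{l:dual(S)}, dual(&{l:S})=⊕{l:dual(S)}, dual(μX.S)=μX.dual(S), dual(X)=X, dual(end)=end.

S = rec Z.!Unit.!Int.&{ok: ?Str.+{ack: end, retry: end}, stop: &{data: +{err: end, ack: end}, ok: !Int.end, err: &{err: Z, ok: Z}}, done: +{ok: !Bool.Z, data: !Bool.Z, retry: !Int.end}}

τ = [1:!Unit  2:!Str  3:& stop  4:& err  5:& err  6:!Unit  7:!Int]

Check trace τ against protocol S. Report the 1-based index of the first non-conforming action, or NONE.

@1 !Unit  ok  cont: !Int.&{ok: ?Str.+{ack: end, retry: end}, stop: &{data: +{err: end, ack: end}, ok: !Int.end, err: &{err: rec Z.…, ok: rec Z.…}}, done: +{ok: !Bool.rec Z.…, data: !Bool.rec Z.…, retry: !Int.end}}
@2 got !Str, protocol expects !Int  ✗

2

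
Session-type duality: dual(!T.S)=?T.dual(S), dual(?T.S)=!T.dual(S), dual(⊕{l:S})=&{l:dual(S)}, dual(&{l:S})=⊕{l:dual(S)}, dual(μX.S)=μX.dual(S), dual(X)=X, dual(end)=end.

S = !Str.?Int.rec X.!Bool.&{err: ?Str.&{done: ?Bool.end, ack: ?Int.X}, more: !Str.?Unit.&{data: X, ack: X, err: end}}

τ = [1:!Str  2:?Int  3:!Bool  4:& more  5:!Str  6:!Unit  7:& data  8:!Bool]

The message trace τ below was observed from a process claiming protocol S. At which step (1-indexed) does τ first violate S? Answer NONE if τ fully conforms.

6

[1] !Str  ok  state: ?Int.rec X.…
[2] ?Int  ok  state: rec X.…
[3] !Bool  ok  state: &{err: ?Str.&{done: ?Bool.end, ack: ?Int.rec X.…}, more: !Str.?Unit.&{data: rec X.…, ack: rec X.…, err: end}}
[4] & more  ok  state: !Str.?Unit.&{data: rec X.…, ack: rec X.…, err: end}
[5] !Str  ok  state: ?Unit.&{data: rec X.…, ack: rec X.…, err: end}
[6] got !Unit, protocol expects ?Unit  ✗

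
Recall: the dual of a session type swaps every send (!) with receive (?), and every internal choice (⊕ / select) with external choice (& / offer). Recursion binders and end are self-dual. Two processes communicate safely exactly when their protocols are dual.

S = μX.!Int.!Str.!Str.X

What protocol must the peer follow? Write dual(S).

μX = μX  (rec unchanged)
  !Int = ?Int
    !Str = ?Str
      !Str = ?Str
        dual(X) = X

μX.?Int.?Str.?Str.X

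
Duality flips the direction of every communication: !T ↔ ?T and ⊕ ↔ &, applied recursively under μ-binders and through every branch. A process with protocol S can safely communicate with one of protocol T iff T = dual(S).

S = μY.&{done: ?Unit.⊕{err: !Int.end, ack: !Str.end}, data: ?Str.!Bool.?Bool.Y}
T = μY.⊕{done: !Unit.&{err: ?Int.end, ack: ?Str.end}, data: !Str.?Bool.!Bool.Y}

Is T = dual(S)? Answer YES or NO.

μY ‖ μY  ok (rec unchanged)
  &{done,data} ‖ ⊕{done,data}  ok same labels
    • done:
      ?Unit ‖ !Unit  ok
        ⊕{err,ack} ‖ &{err,ack}  ok same labels
          • err:
            !Int ‖ ?Int  ok
              end ‖ end  ok
          • ack:
            !Str ‖ ?Str  ok
              end ‖ end  ok
    • data:
      ?Str ‖ !Str  ok
        !Bool ‖ ?Bool  ok
          ?Bool ‖ !Bool  ok
            Y ‖ Y  ok

YES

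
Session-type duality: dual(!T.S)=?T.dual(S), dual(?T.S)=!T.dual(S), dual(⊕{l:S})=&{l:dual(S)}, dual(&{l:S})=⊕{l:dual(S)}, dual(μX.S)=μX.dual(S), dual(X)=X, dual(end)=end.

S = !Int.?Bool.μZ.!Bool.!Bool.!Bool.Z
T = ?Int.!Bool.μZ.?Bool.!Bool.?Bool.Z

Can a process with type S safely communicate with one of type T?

!Int vs ?Int  ✓
  ?Bool vs !Bool  ✓
    μZ vs μZ  ✓ (binder kept)
      !Bool vs ?Bool  ✓
        !Bool vs !Bool  ✗ same direction on both sides — not dual

NO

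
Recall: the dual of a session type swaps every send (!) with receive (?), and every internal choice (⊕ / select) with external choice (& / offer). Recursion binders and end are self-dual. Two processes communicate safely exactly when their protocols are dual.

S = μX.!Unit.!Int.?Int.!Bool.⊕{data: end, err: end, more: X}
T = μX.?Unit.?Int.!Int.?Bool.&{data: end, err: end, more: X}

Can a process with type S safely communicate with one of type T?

μX ‖ μX  ok (rec unchanged)
  !Unit ‖ ?Unit  ok
    !Int ‖ ?Int  ok
      ?Int ‖ !Int  ok
        !Bool ‖ ?Bool  ok
          ⊕{data,err,more} ‖ &{data,err,more}  ok labels match
            case data:
              end ‖ end  ok
            case err:
              end ‖ end  ok
            case more:
              X ‖ X  ok

YES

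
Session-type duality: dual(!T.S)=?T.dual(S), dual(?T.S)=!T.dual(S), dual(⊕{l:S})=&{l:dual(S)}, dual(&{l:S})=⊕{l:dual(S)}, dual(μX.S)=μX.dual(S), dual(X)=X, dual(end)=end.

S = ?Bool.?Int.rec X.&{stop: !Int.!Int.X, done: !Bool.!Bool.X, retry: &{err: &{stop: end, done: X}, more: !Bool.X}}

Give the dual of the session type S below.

?Bool ↦ !Bool
  ?Int ↦ !Int
    rec X ↦ rec X  (rec unchanged)
      &{stop,done,retry} ↦ +{stop,done,retry}  (external→internal)
        • stop:
          !Int ↦ ?Int
            !Int ↦ ?Int
              X self-dual
        • done:
          !Bool ↦ ?Bool
            !Bool ↦ ?Bool
              X self-dual
        • retry:
          &{err,more} ↦ +{err,more}  (external→internal)
            • err:
              &{stop,done} ↦ +{stop,done}  (external→internal)
                • stop:
                  end self-dual
                • done:
                  X self-dual
            • more:
              !Bool ↦ ?Bool
                X self-dual

!Bool.!Int.rec X.+{stop: ?Int.?Int.X, done: ?Bool.?Bool.X, retry: +{err: +{stop: end, done: X}, more: ?Bool.X}}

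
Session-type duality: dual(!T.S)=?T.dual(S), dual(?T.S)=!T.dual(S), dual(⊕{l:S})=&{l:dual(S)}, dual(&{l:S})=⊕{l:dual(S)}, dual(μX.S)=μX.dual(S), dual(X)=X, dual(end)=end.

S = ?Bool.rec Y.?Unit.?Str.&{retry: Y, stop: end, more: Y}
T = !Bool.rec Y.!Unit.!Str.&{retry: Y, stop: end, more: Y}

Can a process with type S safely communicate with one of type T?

NO

?Bool ‖ !Bool  match
  rec Y ‖ rec Y  match (μ self-dual)
    ?Unit ‖ !Unit  match
      ?Str ‖ !Str  match
        &{retry,stop,more} ‖ &{retry,stop,more}  ✗ choice polarity not flipped — not dual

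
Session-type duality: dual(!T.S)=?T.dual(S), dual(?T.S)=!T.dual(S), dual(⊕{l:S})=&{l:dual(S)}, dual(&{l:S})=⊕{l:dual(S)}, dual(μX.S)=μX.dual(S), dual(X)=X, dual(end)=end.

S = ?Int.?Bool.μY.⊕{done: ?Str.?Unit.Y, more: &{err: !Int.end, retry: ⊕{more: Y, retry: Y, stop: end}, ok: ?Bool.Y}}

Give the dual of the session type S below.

!Int.!Bool.μY.&{done: !Str.!Unit.Y, more: ⊕{err: ?Int.end, retry: &{more: Y, retry: Y, stop: end}, ok: !Bool.Y}}

?Int ↦ !Int
  ?Bool ↦ !Bool
    μY ↦ μY  (binder kept)
      ⊕{done,more} ↦ &{done,more}  (internal→external)
        case done:
          ?Str ↦ !Str
            ?Unit ↦ !Unit
              dual(Y) = Y
        case more:
          &{err,retry,ok} ↦ ⊕{err,retry,ok}  (offer→select)
            case err:
              !Int ↦ ?Int
                dual(end) = end
            case retry:
              ⊕{more,retry,stop} ↦ &{more,retry,stop}  (internal→external)
                case more:
                  dual(Y) = Y
                case retry:
                  dual(Y) = Y
                case stop:
                  dual(end) = end
            case ok:
              ?Bool ↦ !Bool
                dual(Y) = Y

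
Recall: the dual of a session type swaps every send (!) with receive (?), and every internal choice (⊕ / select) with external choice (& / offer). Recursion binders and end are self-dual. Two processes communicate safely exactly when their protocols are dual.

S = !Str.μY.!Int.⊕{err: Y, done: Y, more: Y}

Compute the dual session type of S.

?Str.μY.?Int.&{err: Y, done: Y, more: Y}

!Str = ?Str
  μY = μY  (rec unchanged)
    !Int = ?Int
      ⊕{err,done,more} = &{err,done,more}  (⊕→&)
        [err]
          dual(Y) = Y
        [done]
          dual(Y) = Y
        [more]
          dual(Y) = Y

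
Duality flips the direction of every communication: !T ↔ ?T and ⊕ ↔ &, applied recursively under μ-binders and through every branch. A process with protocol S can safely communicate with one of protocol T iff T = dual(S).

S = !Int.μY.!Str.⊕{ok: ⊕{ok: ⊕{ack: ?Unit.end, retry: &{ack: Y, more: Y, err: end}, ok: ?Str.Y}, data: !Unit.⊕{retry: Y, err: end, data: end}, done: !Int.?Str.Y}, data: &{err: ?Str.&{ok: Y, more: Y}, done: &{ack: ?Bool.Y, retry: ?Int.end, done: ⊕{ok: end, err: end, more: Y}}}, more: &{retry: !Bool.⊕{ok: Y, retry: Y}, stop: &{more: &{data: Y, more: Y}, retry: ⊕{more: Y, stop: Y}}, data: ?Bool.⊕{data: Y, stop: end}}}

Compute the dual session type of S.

?Int.μY.?Str.&{ok: &{ok: &{ack: !Unit.end, retry: ⊕{ack: Y, more: Y, err: end}, ok: !Str.Y}, data: ?Unit.&{retry: Y, err: end, data: end}, done: ?Int.!Str.Y}, data: ⊕{err: !Str.⊕{ok: Y, more: Y}, done: ⊕{ack: !Bool.Y, retry: !Int.end, done: &{ok: end, err: end, more: Y}}}, more: ⊕{retry: ?Bool.&{ok: Y, retry: Y}, stop: ⊕{more: ⊕{data: Y, more: Y}, retry: &{more: Y, stop: Y}}, data: !Bool.&{data: Y, stop: end}}}

!Int ↦ ?Int
  μY ↦ μY  (μ self-dual)
    !Str ↦ ?Str
      ⊕{ok,data,more} ↦ &{ok,data,more}  (internal→external)
        [ok]
          ⊕{ok,data,done} ↦ &{ok,data,done}  (internal→external)
            [ok]
              ⊕{ack,retry,ok} ↦ &{ack,retry,ok}  (internal→external)
                [ack]
                  ?Unit ↦ !Unit
                    end ↦ end
                [retry]
                  &{ack,more,err} ↦ ⊕{ack,more,err}  (offer→select)
                    [ack]
                      Y ↦ Y
                    [more]
                      Y ↦ Y
                    [err]
                      end ↦ end
                [ok]
                  ?Str ↦ !Str
                    Y ↦ Y
            [data]
              !Unit ↦ ?Unit
                ⊕{retry,err,data} ↦ &{retry,err,data}  (internal→external)
                  [retry]
                    Y ↦ Y
                  [err]
                    end ↦ end
                  [data]
                    end ↦ end
            [done]
              !Int ↦ ?Int
                ?Str ↦ !Str
                  Y ↦ Y
        [data]
          &{err,done} ↦ ⊕{err,done}  (offer→select)
            [err]
              ?Str ↦ !Str
                &{ok,more} ↦ ⊕{ok,more}  (offer→select)
                  [ok]
                    Y ↦ Y
                  [more]
                    Y ↦ Y
            [done]
              &{ack,retry,done} ↦ ⊕{ack,retry,done}  (offer→select)
                [ack]
                  ?Bool ↦ !Bool
                    Y ↦ Y
                [retry]
                  ?Int ↦ !Int
                    end ↦ end
                [done]
                  ⊕{ok,err,more} ↦ &{ok,err,more}  (internal→external)
                    [ok]
                      end ↦ end
                    [err]
                      end ↦ end
                    [more]
                      Y ↦ Y
        [more]
          &{retry,stop,data} ↦ ⊕{retry,stop,data}  (offer→select)
            [retry]
              !Bool ↦ ?Bool
                ⊕{ok,retry} ↦ &{ok,retry}  (internal→external)
                  [ok]
                    Y ↦ Y
                  [retry]
                    Y ↦ Y
            [stop]
              &{more,retry} ↦ ⊕{more,retry}  (offer→select)
                [more]
                  &{data,more} ↦ ⊕{data,more}  (offer→select)
                    [data]
                      Y ↦ Y
                    [more]
                      Y ↦ Y
                [retry]
                  ⊕{more,stop} ↦ &{more,stop}  (internal→external)
                    [more]
                      Y ↦ Y
                    [stop]
                      Y ↦ Y
            [data]
              ?Bool ↦ !Bool
                ⊕{data,stop} ↦ &{data,stop}  (internal→external)
                  [data]
                    Y ↦ Y
                  [stop]
                    end ↦ end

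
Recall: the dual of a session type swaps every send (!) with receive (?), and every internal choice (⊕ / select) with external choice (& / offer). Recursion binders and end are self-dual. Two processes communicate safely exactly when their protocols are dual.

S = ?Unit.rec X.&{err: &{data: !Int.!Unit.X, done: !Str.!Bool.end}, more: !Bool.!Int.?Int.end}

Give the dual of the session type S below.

!Unit.rec X.+{err: +{data: ?Int.?Unit.X, done: ?Str.?Bool.end}, more: ?Bool.?Int.!Int.end}

?Unit → !Unit
  rec X → rec X  (binder kept)
    &{err,more} → +{err,more}  (&→⊕)
      [err]
        &{data,done} → +{data,done}  (&→⊕)
          [data]
            !Int → ?Int
              !Unit → ?Unit
                X ↦ X
          [done]
            !Str → ?Str
              !Bool → ?Bool
                end ↦ end
      [more]
        !Bool → ?Bool
          !Int → ?Int
            ?Int → !Int
              end ↦ end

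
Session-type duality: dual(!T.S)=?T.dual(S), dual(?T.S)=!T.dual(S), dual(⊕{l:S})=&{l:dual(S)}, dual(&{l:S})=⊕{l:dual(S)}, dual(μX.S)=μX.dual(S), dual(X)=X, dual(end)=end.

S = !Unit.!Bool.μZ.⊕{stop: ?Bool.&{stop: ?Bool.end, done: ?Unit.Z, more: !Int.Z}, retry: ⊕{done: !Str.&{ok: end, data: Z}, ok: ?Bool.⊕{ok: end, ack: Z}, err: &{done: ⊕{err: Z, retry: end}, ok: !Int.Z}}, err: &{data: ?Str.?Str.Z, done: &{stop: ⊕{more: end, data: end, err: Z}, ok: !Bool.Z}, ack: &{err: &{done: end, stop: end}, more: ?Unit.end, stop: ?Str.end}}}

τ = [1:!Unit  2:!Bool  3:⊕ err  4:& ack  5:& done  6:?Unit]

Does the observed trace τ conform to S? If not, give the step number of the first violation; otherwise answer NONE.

[1] !Unit  ok  cont: !Bool.μZ.…
[2] !Bool  ok  cont: μZ.…
[3] ⊕ err  ok  cont: &{data: ?Str.?Str.μZ.…, done: &{stop: ⊕{more: end, data: end, err: μZ.…}, ok: !Bool.μZ.…}, ack: &{err: &{done: end, stop: end}, more: ?Unit.end, stop: ?Str.end}}
[4] & ack  ok  cont: &{err: &{done: end, stop: end}, more: ?Unit.end, stop: ?Str.end}
[5] got & done, protocol expects & err or & more or & stop  ✗

5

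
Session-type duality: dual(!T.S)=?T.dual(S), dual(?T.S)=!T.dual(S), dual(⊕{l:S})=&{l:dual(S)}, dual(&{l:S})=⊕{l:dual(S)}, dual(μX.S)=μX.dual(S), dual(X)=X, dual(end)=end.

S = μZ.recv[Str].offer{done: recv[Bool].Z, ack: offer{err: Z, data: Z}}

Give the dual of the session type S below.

μZ.send[Str].select{done: send[Bool].Z, ack: select{err: Z, data: Z}}

μZ → μZ  (rec unchanged)
  recv[Str] → send[Str]
    offer{done,ack} → select{done,ack}  (offer→select)
      • done:
        recv[Bool] → send[Bool]
          Z self-dual
      • ack:
        offer{err,data} → select{err,data}  (offer→select)
          • err:
            Z self-dual
          • data:
            Z self-dual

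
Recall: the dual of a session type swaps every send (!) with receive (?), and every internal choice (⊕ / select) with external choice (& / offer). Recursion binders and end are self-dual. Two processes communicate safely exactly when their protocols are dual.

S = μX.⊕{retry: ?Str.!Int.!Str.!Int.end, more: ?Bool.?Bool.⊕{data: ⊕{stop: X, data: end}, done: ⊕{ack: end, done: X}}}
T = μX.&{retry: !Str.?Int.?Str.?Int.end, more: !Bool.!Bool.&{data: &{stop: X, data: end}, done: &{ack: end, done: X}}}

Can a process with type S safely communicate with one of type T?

YES

μX ‖ μX  match (binder kept)
  ⊕{retry,more} ‖ &{retry,more}  match labels match
    case retry:
      ?Str ‖ !Str  match
        !Int ‖ ?Int  match
          !Str ‖ ?Str  match
            !Int ‖ ?Int  match
              end ‖ end  match
    case more:
      ?Bool ‖ !Bool  match
        ?Bool ‖ !Bool  match
          ⊕{data,done} ‖ &{data,done}  match labels match
            case data:
              ⊕{stop,data} ‖ &{stop,data}  match labels match
                case stop:
                  X ‖ X  match
                case data:
                  end ‖ end  match
            case done:
              ⊕{ack,done} ‖ &{ack,done}  match labels match
                case ack:
                  end ‖ end  match
                case done:
                  X ‖ X  match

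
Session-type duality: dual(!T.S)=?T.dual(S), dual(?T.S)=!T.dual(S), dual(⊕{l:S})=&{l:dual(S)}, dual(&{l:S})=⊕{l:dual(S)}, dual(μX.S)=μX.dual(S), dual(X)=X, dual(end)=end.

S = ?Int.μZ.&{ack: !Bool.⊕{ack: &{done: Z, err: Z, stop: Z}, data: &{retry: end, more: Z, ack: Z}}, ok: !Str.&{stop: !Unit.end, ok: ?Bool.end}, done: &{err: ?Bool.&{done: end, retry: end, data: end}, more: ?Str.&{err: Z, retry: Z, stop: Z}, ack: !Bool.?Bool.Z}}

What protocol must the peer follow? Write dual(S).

!Int.μZ.⊕{ack: ?Bool.&{ack: ⊕{done: Z, err: Z, stop: Z}, data: ⊕{retry: end, more: Z, ack: Z}}, ok: ?Str.⊕{stop: ?Unit.end, ok: !Bool.end}, done: ⊕{err: !Bool.⊕{done: end, retry: end, data: end}, more: !Str.⊕{err: Z, retry: Z, stop: Z}, ack: ?Bool.!Bool.Z}}

?Int ↦ !Int
  μZ ↦ μZ  (μ self-dual)
    &{ack,ok,done} ↦ ⊕{ack,ok,done}  (offer→select)
      [ack]
        !Bool ↦ ?Bool
          ⊕{ack,data} ↦ &{ack,data}  (⊕→&)
            [ack]
              &{done,err,stop} ↦ ⊕{done,err,stop}  (offer→select)
                [done]
                  Z self-dual
                [err]
                  Z self-dual
                [stop]
                  Z self-dual
            [data]
              &{retry,more,ack} ↦ ⊕{retry,more,ack}  (offer→select)
                [retry]
                  end self-dual
                [more]
                  Z self-dual
                [ack]
                  Z self-dual
      [ok]
        !Str ↦ ?Str
          &{stop,ok} ↦ ⊕{stop,ok}  (offer→select)
            [stop]
              !Unit ↦ ?Unit
                end self-dual
            [ok]
              ?Bool ↦ !Bool
                end self-dual
      [done]
        &{err,more,ack} ↦ ⊕{err,more,ack}  (offer→select)
          [err]
            ?Bool ↦ !Bool
              &{done,retry,data} ↦ ⊕{done,retry,data}  (offer→select)
                [done]
                  end self-dual
                [retry]
                  end self-dual
                [data]
                  end self-dual
          [more]
            ?Str ↦ !Str
              &{err,retry,stop} ↦ ⊕{err,retry,stop}  (offer→select)
                [err]
                  Z self-dual
                [retry]
                  Z self-dual
                [stop]
                  Z self-dual
          [ack]
            !Bool ↦ ?Bool
              ?Bool ↦ !Bool
                Z self-dual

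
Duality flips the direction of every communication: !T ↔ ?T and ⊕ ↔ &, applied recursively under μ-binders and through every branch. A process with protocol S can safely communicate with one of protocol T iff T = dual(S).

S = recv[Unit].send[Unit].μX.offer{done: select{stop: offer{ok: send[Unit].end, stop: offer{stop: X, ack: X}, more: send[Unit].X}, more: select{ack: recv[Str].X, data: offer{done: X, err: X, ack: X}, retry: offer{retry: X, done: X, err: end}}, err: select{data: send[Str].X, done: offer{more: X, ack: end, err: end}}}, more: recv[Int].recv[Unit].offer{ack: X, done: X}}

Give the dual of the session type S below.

recv[Unit] → send[Unit]
  send[Unit] → recv[Unit]
    μX → μX  (binder kept)
      offer{done,more} → select{done,more}  (external→internal)
        • done:
          select{stop,more,err} → offer{stop,more,err}  (internal→external)
            • stop:
              offer{ok,stop,more} → select{ok,stop,more}  (external→internal)
                • ok:
                  send[Unit] → recv[Unit]
                    end self-dual
                • stop:
                  offer{stop,ack} → select{stop,ack}  (external→internal)
                    • stop:
                      X self-dual
                    • ack:
                      X self-dual
                • more:
                  send[Unit] → recv[Unit]
                    X self-dual
            • more:
              select{ack,data,retry} → offer{ack,data,retry}  (internal→external)
                • ack:
                  recv[Str] → send[Str]
                    X self-dual
                • data:
                  offer{done,err,ack} → select{done,err,ack}  (external→internal)
                    • done:
                      X self-dual
                    • err:
                      X self-dual
                    • ack:
                      X self-dual
                • retry:
                  offer{retry,done,err} → select{retry,done,err}  (external→internal)
                    • retry:
                      X self-dual
                    • done:
                      X self-dual
                    • err:
                      end self-dual
            • err:
              select{data,done} → offer{data,done}  (internal→external)
                • data:
                  send[Str] → recv[Str]
                    X self-dual
                • done:
                  offer{more,ack,err} → select{more,ack,err}  (external→internal)
                    • more:
                      X self-dual
                    • ack:
                      end self-dual
                    • err:
                      end self-dual
        • more:
          recv[Int] → send[Int]
            recv[Unit] → send[Unit]
              offer{ack,done} → select{ack,done}  (external→internal)
                • ack:
                  X self-dual
                • done:
                  X self-dual

send[Unit].recv[Unit].μX.select{done: offer{stop: select{ok: recv[Unit].end, stop: select{stop: X, ack: X}, more: recv[Unit].X}, more: offer{ack: send[Str].X, data: select{done: X, err: X, ack: X}, retry: select{retry: X, done: X, err: end}}, err: offer{data: recv[Str].X, done: select{more: X, ack: end, err: end}}}, more: send[Int].send[Unit].select{ack: X, done: X}}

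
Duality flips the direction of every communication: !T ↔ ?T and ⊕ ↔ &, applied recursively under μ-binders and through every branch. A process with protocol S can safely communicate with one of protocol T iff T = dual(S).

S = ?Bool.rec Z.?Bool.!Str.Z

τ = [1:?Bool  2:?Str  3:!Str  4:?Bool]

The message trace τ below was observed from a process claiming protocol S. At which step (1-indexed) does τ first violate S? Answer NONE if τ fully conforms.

step 1: ?Bool  match  cont: rec Z.…
step 2: got ?Str, protocol expects ?Bool  ✗

2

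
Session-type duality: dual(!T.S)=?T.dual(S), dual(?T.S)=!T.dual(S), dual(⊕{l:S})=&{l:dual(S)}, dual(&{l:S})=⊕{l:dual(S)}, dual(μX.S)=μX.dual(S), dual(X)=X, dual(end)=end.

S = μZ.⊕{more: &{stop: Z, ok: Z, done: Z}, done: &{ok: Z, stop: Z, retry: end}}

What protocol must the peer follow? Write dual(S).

μZ.&{more: ⊕{stop: Z, ok: Z, done: Z}, done: ⊕{ok: Z, stop: Z, retry: end}}

μZ → μZ  (rec unchanged)
  ⊕{more,done} → &{more,done}  (select→offer)
    case more:
      &{stop,ok,done} → ⊕{stop,ok,done}  (external→internal)
        case stop:
          Z ↦ Z
        case ok:
          Z ↦ Z
        case done:
          Z ↦ Z
    case done:
      &{ok,stop,retry} → ⊕{ok,stop,retry}  (external→internal)
        case ok:
          Z ↦ Z
        case stop:
          Z ↦ Z
        case retry:
          end ↦ end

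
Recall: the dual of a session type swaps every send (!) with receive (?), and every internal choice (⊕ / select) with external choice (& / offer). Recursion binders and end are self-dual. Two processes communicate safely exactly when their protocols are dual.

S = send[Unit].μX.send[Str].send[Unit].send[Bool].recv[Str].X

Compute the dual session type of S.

send[Unit] → recv[Unit]
  μX → μX  (binder kept)
    send[Str] → recv[Str]
      send[Unit] → recv[Unit]
        send[Bool] → recv[Bool]
          recv[Str] → send[Str]
            X self-dual

recv[Unit].μX.recv[Str].recv[Unit].recv[Bool].send[Str].X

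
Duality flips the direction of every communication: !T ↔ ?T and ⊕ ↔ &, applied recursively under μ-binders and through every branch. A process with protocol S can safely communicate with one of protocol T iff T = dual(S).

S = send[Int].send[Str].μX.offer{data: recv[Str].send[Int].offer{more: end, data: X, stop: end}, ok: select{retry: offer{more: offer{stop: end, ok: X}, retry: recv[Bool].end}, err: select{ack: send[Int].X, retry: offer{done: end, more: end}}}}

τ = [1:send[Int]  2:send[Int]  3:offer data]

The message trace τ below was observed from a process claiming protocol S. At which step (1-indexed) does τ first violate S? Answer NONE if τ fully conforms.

@1 send[Int]  ✓  residual = send[Str].μX.…
@2 got send[Int], protocol expects send[Str]  ✗

2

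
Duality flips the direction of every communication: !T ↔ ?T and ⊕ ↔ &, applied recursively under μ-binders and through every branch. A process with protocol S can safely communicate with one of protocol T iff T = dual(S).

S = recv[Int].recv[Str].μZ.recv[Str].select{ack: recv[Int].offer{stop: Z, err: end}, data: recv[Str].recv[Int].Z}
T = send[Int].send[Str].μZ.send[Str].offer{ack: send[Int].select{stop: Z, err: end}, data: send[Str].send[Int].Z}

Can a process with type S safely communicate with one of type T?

recv[Int] | send[Int]  ok
  recv[Str] | send[Str]  ok
    μZ | μZ  ok (binder kept)
      recv[Str] | send[Str]  ok
        select{ack,data} | offer{ack,data}  ok same labels
          • ack:
            recv[Int] | send[Int]  ok
              offer{stop,err} | select{stop,err}  ok same labels
                • stop:
                  Z | Z  ok
                • err:
                  end | end  ok
          • data:
            recv[Str] | send[Str]  ok
              recv[Int] | send[Int]  ok
                Z | Z  ok

YES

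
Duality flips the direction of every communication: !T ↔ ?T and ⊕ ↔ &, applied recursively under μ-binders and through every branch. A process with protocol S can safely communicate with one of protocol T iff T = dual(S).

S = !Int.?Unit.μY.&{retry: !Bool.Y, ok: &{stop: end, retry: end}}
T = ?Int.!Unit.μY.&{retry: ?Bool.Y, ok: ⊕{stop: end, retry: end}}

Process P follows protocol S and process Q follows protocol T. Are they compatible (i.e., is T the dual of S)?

!Int ‖ ?Int  ✓
  ?Unit ‖ !Unit  ✓
    μY ‖ μY  ✓ (μ self-dual)
      &{retry,ok} ‖ &{retry,ok}  ✗ choice polarity not flipped — not dual

NO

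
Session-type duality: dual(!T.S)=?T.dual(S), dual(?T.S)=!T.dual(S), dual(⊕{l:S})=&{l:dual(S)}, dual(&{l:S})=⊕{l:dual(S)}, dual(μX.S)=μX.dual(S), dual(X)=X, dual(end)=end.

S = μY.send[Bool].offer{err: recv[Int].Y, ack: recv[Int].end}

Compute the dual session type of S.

μY → μY  (μ self-dual)
  send[Bool] → recv[Bool]
    offer{err,ack} → select{err,ack}  (external→internal)
      case err:
        recv[Int] → send[Int]
          Y ↦ Y
      case ack:
        recv[Int] → send[Int]
          end ↦ end

μY.recv[Bool].select{err: send[Int].Y, ack: send[Int].end}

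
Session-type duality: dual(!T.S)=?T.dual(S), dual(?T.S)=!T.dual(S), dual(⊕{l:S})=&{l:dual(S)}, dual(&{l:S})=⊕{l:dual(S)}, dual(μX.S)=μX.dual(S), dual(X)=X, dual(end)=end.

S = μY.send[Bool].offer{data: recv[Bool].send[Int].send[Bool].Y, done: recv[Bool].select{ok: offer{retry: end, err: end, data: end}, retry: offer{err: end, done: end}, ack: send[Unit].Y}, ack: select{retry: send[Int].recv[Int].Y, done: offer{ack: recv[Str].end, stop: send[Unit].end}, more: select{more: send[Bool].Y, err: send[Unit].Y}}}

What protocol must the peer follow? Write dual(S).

μY.recv[Bool].select{data: send[Bool].recv[Int].recv[Bool].Y, done: send[Bool].offer{ok: select{retry: end, err: end, data: end}, retry: select{err: end, done: end}, ack: recv[Unit].Y}, ack: offer{retry: recv[Int].send[Int].Y, done: select{ack: send[Str].end, stop: recv[Unit].end}, more: offer{more: recv[Bool].Y, err: recv[Unit].Y}}}

μY → μY  (binder kept)
  send[Bool] → recv[Bool]
    offer{data,done,ack} → select{data,done,ack}  (external→internal)
      [data]
        recv[Bool] → send[Bool]
          send[Int] → recv[Int]
            send[Bool] → recv[Bool]
              Y self-dual
      [done]
        recv[Bool] → send[Bool]
          select{ok,retry,ack} → offer{ok,retry,ack}  (internal→external)
            [ok]
              offer{retry,err,data} → select{retry,err,data}  (external→internal)
                [retry]
                  end self-dual
                [err]
                  end self-dual
                [data]
                  end self-dual
            [retry]
              offer{err,done} → select{err,done}  (external→internal)
                [err]
                  end self-dual
                [done]
                  end self-dual
            [ack]
              send[Unit] → recv[Unit]
                Y self-dual
      [ack]
        select{retry,done,more} → offer{retry,done,more}  (internal→external)
          [retry]
            send[Int] → recv[Int]
              recv[Int] → send[Int]
                Y self-dual
          [done]
            offer{ack,stop} → select{ack,stop}  (external→internal)
              [ack]
                recv[Str] → send[Str]
                  end self-dual
              [stop]
                send[Unit] → recv[Unit]
                  end self-dual
          [more]
            select{more,err} → offer{more,err}  (internal→external)
              [more]
                send[Bool] → recv[Bool]
                  Y self-dual
              [err]
                send[Unit] → recv[Unit]
                  Y self-dual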